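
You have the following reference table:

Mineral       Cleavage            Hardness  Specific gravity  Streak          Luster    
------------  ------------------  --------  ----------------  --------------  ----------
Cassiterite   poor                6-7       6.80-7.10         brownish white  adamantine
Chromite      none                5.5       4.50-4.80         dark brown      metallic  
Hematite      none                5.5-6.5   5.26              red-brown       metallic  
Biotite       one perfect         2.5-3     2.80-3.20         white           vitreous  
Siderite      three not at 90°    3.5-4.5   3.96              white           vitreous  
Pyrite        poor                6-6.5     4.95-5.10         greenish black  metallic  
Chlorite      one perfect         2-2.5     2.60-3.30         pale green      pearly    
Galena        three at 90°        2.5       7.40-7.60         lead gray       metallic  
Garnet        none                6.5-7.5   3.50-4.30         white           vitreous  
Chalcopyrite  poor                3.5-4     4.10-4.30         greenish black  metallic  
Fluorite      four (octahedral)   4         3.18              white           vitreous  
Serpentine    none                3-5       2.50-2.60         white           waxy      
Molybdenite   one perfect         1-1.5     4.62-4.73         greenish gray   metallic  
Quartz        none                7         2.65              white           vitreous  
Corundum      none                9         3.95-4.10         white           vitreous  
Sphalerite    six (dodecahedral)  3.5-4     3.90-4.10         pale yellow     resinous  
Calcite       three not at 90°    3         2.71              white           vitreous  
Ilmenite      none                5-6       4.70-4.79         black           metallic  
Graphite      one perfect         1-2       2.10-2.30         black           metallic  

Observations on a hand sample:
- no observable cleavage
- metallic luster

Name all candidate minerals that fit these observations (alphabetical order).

No observable cleavage: leaves Chromite, Hematite, Garnet, Serpentine, Quartz, Corundum, Ilmenite.
Metallic luster: only Chromite, Hematite, Ilmenite remain.
Consistent with every observation: Chromite, Hematite, Ilmenite.

Chromite, Hematite, Ilmenite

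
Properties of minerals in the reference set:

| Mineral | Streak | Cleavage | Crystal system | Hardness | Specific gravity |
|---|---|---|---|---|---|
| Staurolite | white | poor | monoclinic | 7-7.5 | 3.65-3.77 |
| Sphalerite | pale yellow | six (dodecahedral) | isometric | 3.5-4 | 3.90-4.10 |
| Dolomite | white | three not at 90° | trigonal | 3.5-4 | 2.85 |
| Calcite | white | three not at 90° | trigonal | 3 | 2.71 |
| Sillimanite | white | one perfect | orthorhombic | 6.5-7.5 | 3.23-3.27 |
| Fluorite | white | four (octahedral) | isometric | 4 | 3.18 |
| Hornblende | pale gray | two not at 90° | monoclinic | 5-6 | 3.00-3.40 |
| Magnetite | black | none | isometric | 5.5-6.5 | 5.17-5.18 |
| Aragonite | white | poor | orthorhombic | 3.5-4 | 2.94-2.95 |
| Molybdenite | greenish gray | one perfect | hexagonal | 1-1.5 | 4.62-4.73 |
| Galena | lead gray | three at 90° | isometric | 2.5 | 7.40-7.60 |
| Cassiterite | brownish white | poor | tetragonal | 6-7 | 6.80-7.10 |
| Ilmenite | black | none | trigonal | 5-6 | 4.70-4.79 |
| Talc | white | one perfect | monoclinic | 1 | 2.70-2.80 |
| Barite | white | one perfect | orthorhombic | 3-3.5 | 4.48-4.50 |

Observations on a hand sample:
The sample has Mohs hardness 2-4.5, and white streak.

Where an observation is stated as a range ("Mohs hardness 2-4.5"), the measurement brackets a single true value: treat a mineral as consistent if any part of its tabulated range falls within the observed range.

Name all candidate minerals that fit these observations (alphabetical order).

Mohs hardness 2-4.5: leaves Sphalerite, Dolomite, Calcite, Fluorite, Aragonite, Galena, Barite.
White streak eliminates Sphalerite, Galena.
The minerals that satisfy all observations are Aragonite, Barite, Calcite, Dolomite, Fluorite.

Aragonite, Barite, Calcite, Dolomite, Fluorite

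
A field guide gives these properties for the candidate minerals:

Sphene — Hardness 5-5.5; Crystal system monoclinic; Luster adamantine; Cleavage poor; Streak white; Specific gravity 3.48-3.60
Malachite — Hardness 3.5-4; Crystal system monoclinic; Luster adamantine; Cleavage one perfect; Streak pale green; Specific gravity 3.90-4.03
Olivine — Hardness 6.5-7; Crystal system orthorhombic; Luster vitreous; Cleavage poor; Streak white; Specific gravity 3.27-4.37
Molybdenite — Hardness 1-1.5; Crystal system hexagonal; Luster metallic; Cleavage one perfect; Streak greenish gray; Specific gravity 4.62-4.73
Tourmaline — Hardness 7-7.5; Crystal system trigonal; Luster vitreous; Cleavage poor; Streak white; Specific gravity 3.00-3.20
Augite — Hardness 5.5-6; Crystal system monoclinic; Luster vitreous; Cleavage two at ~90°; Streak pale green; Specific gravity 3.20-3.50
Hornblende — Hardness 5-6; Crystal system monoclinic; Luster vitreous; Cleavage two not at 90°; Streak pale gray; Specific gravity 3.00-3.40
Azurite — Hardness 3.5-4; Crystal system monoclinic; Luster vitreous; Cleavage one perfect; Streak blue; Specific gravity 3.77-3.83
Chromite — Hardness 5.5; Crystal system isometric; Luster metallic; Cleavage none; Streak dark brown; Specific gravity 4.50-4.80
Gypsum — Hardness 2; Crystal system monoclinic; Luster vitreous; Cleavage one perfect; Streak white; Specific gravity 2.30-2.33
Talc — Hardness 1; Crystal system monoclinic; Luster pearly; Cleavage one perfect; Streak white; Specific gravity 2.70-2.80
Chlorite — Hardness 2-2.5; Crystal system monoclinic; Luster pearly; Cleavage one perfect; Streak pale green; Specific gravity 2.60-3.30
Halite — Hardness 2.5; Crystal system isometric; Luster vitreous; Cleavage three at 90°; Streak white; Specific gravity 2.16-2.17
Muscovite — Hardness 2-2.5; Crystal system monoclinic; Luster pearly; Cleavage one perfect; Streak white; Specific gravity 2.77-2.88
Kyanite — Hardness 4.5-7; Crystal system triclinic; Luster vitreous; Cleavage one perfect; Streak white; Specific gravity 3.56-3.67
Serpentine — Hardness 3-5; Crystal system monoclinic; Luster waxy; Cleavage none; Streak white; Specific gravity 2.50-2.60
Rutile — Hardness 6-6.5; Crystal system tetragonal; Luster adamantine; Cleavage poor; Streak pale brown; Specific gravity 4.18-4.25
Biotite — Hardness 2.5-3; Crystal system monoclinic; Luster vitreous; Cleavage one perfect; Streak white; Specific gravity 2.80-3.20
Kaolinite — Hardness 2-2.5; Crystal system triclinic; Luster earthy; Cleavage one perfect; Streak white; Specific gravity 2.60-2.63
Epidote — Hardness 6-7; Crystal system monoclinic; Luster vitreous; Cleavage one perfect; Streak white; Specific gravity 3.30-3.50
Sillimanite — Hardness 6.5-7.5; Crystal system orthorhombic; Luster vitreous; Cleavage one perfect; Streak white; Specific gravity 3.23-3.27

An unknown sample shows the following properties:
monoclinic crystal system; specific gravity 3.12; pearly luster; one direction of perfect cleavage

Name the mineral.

Monoclinic crystal system: narrows the field to Sphene, Malachite, Augite, Hornblende, Azurite, Gypsum, Talc, Chlorite, Muscovite, Serpentine, Biotite, Epidote.
Specific gravity 3.12: leaves Hornblende, Chlorite, Biotite.
Pearly luster: narrows the field to Chlorite.
One direction of perfect cleavage: no further eliminations.
The only mineral consistent with every observation is Chlorite.

Chlorite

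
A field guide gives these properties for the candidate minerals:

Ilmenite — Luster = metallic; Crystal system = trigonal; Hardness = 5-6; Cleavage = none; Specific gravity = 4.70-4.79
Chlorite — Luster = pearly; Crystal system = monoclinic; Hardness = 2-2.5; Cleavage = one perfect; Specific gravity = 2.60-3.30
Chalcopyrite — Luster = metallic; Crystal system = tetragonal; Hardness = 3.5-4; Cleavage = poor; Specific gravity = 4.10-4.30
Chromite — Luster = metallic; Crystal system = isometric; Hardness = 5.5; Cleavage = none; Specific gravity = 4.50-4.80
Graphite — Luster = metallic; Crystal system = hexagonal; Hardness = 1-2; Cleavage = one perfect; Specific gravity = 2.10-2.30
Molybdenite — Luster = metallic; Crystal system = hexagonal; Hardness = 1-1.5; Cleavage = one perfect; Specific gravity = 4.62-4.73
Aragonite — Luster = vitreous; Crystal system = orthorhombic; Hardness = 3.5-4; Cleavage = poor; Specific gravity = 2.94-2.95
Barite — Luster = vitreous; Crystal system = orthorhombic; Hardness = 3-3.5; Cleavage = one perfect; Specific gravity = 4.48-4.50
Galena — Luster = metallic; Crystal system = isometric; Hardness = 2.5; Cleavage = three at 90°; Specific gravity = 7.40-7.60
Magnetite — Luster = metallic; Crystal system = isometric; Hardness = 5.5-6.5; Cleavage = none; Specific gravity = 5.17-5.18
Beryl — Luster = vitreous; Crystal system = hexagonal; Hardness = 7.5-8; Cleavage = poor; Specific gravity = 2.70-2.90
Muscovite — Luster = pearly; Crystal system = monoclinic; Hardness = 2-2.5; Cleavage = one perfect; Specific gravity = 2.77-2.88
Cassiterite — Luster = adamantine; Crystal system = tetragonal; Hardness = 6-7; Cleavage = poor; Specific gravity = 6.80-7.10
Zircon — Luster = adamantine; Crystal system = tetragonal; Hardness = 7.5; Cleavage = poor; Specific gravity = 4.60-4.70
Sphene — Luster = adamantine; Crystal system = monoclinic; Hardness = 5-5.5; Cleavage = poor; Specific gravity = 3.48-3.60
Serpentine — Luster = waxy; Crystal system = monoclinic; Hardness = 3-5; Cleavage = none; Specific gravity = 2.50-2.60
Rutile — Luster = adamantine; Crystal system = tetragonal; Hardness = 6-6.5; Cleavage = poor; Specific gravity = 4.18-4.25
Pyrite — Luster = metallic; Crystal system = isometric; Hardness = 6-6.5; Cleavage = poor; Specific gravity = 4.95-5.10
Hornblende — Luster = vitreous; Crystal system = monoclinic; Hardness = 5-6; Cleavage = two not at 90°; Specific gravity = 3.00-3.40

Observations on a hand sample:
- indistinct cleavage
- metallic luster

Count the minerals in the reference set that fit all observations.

Indistinct cleavage — narrows the field to Chalcopyrite, Aragonite, Beryl, Cassiterite, Zircon, Sphene, Rutile, Pyrite.
Metallic luster — leaves Chalcopyrite, Pyrite.
Consistent with every observation: Chalcopyrite, Pyrite.
That is 2 minerals.

2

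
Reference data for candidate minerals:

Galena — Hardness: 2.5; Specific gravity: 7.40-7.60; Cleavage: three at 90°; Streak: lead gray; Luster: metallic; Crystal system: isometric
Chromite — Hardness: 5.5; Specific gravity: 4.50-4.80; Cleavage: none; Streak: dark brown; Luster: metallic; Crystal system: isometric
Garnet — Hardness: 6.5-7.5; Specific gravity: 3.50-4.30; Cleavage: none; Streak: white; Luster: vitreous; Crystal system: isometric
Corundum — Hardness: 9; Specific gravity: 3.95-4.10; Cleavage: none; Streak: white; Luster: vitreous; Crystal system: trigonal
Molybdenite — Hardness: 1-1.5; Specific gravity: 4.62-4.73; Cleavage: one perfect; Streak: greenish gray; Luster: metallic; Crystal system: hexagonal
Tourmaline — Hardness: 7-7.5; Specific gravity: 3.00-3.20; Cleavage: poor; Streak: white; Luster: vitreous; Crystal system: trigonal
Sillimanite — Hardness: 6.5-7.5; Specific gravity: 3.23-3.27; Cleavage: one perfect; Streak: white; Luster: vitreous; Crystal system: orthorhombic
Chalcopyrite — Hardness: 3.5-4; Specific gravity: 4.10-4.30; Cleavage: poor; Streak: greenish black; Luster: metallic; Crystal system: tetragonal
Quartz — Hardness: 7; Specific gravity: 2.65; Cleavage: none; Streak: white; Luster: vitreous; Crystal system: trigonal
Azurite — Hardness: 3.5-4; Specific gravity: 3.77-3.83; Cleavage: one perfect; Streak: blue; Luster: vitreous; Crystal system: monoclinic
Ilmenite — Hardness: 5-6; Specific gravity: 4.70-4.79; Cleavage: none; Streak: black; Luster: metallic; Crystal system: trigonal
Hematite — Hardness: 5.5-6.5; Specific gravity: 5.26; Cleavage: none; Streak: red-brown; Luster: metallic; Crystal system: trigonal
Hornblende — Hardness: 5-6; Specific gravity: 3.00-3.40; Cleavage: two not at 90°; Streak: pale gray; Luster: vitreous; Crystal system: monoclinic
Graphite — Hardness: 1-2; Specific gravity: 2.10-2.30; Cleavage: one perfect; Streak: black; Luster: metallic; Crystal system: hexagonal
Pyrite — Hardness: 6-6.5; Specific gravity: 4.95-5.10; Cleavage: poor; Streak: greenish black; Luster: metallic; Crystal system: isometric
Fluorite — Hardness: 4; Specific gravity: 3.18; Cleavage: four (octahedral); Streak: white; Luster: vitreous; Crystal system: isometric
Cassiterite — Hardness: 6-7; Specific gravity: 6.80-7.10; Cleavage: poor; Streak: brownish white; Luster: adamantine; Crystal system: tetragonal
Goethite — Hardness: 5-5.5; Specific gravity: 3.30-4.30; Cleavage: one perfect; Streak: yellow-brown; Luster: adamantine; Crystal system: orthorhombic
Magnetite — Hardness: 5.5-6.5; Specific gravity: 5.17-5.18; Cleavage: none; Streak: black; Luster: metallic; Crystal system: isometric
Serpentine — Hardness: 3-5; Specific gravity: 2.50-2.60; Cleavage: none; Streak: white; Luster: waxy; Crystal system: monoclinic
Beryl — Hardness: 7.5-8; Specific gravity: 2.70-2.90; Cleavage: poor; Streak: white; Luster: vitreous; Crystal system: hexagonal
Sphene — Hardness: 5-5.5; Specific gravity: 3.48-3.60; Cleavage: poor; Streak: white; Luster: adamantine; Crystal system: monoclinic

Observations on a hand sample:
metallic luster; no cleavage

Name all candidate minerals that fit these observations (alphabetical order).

Chromite, Hematite, Ilmenite, Magnetite

Metallic luster: Galena, Chromite, Molybdenite, Chalcopyrite, Ilmenite, Hematite, Graphite, Pyrite, Magnetite remain.
No cleavage: Chromite, Ilmenite, Hematite, Magnetite remain.
The minerals that satisfy all observations are Chromite, Hematite, Ilmenite, Magnetite.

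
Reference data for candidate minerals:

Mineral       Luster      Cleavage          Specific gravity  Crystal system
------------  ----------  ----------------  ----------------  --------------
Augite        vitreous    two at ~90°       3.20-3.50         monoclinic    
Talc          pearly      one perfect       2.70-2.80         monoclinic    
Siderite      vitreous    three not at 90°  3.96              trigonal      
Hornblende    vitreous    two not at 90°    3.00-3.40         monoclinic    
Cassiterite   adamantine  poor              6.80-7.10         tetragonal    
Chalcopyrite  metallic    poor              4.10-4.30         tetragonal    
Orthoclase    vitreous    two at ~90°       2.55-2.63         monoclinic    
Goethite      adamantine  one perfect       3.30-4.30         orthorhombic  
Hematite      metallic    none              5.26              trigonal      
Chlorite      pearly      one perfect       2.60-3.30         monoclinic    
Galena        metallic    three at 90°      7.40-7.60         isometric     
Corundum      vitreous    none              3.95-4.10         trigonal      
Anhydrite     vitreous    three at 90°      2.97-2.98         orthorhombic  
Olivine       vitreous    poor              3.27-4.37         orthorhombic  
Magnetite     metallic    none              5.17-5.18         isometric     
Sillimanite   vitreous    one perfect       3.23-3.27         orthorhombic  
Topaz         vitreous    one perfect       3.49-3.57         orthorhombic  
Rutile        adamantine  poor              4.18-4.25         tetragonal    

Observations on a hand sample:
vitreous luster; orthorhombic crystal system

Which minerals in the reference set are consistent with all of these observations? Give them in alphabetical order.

Vitreous luster — narrows the field to Augite, Siderite, Hornblende, Orthoclase, Corundum, Anhydrite, Olivine, Sillimanite, Topaz.
Orthorhombic crystal system — leaves Anhydrite, Olivine, Sillimanite, Topaz.
Remaining candidates: Anhydrite, Olivine, Sillimanite, Topaz.

Anhydrite, Olivine, Sillimanite, Topaz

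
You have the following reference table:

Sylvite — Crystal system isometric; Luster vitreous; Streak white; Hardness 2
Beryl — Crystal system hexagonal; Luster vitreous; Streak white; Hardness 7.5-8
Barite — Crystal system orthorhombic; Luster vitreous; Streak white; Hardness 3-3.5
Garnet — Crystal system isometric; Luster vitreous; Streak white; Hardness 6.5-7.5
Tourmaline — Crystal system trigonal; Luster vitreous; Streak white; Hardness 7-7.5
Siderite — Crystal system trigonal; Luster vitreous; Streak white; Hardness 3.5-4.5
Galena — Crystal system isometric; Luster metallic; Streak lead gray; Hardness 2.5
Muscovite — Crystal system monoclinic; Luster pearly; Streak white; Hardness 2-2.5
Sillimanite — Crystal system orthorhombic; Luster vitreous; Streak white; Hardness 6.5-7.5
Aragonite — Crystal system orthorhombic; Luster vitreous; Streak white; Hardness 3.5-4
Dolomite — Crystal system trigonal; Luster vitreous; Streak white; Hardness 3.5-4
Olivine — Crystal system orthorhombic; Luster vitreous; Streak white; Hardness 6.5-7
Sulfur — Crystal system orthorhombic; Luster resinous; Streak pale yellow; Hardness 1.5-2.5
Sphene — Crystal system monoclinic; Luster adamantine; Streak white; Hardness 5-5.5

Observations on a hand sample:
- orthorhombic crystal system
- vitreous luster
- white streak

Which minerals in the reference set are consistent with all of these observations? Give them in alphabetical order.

Aragonite, Barite, Olivine, Sillimanite

Orthorhombic crystal system — narrows the field to Barite, Sillimanite, Aragonite, Olivine, Sulfur.
Vitreous luster excludes Sulfur.
White streak — no further eliminations.
Consistent with every observation: Aragonite, Barite, Olivine, Sillimanite.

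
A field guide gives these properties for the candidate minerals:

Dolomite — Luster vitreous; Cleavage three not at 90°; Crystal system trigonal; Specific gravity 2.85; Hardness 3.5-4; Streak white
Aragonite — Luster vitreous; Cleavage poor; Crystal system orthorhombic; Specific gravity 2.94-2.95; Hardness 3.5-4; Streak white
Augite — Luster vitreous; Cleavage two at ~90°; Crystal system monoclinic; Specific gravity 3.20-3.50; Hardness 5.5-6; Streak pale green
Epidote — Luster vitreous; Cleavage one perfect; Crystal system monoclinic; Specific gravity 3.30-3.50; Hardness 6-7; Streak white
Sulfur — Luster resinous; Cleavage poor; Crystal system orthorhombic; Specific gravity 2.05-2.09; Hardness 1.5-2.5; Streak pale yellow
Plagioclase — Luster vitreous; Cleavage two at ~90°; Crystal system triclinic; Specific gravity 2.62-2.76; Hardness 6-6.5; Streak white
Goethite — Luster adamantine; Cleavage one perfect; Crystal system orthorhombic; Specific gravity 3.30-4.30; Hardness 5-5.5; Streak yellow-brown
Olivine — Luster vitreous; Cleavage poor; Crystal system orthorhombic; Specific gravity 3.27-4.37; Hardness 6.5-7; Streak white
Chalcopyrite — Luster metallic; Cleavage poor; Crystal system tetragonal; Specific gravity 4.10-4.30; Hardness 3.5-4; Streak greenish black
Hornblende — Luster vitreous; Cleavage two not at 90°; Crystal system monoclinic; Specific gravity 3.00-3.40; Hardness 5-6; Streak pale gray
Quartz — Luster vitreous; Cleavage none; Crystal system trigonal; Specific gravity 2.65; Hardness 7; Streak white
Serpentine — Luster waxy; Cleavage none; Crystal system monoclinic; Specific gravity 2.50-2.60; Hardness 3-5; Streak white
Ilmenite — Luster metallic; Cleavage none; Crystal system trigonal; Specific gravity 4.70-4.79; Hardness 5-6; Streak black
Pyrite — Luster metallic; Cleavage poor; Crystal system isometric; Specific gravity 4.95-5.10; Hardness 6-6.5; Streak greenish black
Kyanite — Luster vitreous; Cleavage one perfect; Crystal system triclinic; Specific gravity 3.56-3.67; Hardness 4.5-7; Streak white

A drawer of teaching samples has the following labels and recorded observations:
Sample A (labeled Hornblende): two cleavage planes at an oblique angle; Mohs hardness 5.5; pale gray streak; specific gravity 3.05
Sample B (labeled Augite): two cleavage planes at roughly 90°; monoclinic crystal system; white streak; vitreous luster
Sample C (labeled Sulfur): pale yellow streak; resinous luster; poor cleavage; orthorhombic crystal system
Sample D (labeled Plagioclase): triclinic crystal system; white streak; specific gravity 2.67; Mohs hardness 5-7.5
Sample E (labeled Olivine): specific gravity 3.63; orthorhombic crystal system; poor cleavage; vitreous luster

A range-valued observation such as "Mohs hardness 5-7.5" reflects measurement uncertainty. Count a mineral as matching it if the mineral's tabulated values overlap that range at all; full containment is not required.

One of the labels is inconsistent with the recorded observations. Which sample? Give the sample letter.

Sample A: all recorded properties match Hornblende.
Sample B: Augite has pale green streak, but the record shows white streak — this label is wrong.
Sample C: all recorded properties match Sulfur.
Sample D: all recorded properties match Plagioclase.
Sample E: all recorded properties match Olivine.
Sample B is the mislabeled one.

B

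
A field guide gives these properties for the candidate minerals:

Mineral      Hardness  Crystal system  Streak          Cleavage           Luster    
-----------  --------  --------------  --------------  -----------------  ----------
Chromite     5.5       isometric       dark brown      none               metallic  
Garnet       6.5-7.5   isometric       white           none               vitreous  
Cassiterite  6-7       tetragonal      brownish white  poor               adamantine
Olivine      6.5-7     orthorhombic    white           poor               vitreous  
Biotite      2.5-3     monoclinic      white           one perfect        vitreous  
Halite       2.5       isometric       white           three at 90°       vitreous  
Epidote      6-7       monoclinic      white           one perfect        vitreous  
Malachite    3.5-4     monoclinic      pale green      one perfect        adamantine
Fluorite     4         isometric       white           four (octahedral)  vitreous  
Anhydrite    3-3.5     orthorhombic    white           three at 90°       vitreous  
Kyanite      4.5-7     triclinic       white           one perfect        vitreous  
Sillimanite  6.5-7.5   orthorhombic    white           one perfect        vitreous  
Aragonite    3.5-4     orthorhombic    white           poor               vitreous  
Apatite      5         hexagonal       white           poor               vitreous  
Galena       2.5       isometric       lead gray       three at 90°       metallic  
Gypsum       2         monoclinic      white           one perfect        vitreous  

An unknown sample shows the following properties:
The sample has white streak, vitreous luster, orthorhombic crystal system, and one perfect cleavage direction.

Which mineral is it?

Sillimanite

White streak eliminates Chromite, Cassiterite, Malachite, Galena.
Vitreous luster: every remaining candidate is consistent.
Orthorhombic crystal system: Olivine, Anhydrite, Sillimanite, Aragonite remain.
One perfect cleavage direction: Sillimanite remains.
Only Sillimanite satisfies all observations.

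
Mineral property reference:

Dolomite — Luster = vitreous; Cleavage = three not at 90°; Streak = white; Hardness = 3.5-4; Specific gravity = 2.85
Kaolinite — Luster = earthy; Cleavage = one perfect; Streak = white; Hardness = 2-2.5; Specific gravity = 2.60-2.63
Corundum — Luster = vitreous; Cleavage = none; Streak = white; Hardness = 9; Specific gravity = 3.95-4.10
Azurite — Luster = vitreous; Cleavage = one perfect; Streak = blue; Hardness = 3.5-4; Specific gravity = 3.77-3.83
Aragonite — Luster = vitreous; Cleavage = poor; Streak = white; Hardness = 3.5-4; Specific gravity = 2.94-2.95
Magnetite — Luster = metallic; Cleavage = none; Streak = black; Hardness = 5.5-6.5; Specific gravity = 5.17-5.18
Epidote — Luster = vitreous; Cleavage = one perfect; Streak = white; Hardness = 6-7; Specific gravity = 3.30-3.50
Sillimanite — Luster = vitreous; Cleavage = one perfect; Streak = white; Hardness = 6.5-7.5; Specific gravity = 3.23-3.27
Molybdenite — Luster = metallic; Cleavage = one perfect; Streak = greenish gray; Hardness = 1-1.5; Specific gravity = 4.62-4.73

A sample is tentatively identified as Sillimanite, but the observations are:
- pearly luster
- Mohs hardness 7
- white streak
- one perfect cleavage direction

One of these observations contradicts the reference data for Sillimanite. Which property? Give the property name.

luster

Pearly luster: Sillimanite has vitreous luster — inconsistent.
Mohs hardness 7: Sillimanite has hardness 6.5-7.5 — consistent.
White streak: Sillimanite has white streak — consistent.
One perfect cleavage direction: Sillimanite has cleavage one perfect — consistent.
Everything matches except the luster.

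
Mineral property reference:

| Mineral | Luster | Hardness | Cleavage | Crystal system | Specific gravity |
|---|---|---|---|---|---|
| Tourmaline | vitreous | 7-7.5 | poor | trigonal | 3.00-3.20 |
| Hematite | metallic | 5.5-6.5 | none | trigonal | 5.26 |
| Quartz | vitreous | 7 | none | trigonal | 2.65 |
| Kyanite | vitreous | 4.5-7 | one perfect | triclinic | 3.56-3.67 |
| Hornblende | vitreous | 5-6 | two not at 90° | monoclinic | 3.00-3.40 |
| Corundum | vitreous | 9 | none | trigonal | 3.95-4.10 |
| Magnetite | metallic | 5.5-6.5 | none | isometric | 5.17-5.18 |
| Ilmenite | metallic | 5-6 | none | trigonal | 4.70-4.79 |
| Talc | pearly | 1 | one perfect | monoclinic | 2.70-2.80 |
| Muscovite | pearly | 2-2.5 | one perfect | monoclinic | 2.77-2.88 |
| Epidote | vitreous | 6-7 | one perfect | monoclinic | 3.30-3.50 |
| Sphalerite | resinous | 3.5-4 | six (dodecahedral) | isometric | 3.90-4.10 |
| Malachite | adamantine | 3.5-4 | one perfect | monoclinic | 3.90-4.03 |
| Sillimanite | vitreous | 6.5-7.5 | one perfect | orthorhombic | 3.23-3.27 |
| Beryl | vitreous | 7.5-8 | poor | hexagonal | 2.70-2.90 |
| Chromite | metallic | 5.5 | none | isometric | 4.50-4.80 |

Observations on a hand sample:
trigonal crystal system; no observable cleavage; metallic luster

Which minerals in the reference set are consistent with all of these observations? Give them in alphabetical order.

Hematite, Ilmenite

Trigonal crystal system — Tourmaline, Hematite, Quartz, Corundum, Ilmenite remain.
No observable cleavage is inconsistent with Tourmaline.
Metallic luster eliminates Quartz, Corundum.
Remaining candidates: Hematite, Ilmenite.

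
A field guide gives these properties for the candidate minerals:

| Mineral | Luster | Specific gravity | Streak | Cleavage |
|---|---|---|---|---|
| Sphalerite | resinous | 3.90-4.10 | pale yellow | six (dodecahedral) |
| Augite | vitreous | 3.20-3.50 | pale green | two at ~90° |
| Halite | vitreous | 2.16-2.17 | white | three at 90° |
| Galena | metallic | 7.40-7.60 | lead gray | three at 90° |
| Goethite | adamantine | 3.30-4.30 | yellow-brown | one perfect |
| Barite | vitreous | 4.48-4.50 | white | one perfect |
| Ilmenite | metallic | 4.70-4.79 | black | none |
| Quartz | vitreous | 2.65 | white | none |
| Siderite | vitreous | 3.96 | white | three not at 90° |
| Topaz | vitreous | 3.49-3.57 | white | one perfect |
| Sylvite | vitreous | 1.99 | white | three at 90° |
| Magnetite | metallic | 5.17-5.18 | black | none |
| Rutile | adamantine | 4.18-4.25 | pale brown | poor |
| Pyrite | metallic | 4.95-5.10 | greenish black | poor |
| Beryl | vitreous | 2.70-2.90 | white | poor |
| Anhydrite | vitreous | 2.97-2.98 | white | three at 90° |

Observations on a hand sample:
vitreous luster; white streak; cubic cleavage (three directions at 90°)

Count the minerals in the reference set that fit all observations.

3

Vitreous luster: narrows the field to Augite, Halite, Barite, Quartz, Siderite, Topaz, Sylvite, Beryl, Anhydrite.
White streak excludes Augite.
Cubic cleavage (three directions at 90°): Halite, Sylvite, Anhydrite remain.
Consistent with every observation: Anhydrite, Halite, Sylvite.
That is 3 minerals.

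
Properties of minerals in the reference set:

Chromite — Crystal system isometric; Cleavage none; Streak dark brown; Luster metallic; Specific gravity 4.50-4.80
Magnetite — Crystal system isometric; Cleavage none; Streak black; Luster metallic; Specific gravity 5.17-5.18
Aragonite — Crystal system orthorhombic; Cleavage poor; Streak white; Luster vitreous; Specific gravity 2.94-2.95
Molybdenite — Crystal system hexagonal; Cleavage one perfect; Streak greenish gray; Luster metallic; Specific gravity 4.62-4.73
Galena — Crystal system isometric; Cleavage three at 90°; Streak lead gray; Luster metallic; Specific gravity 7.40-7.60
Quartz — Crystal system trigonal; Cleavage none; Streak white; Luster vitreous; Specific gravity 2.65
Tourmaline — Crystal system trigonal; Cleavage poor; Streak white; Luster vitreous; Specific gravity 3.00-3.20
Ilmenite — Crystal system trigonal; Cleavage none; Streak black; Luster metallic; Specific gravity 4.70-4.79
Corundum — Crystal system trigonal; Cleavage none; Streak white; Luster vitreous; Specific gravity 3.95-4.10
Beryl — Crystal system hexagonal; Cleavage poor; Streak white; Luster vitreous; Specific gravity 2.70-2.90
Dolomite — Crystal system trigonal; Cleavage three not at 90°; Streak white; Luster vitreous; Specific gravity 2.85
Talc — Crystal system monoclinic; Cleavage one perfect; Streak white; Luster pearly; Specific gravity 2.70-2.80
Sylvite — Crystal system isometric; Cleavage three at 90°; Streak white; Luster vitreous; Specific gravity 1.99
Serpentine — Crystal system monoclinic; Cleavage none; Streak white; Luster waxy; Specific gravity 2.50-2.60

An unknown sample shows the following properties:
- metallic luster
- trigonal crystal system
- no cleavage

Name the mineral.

Metallic luster: only Chromite, Magnetite, Molybdenite, Galena, Ilmenite remain.
Trigonal crystal system: only Ilmenite remains.
No cleavage: consistent with all remaining minerals.
Only Ilmenite satisfies all observations.

Ilmenite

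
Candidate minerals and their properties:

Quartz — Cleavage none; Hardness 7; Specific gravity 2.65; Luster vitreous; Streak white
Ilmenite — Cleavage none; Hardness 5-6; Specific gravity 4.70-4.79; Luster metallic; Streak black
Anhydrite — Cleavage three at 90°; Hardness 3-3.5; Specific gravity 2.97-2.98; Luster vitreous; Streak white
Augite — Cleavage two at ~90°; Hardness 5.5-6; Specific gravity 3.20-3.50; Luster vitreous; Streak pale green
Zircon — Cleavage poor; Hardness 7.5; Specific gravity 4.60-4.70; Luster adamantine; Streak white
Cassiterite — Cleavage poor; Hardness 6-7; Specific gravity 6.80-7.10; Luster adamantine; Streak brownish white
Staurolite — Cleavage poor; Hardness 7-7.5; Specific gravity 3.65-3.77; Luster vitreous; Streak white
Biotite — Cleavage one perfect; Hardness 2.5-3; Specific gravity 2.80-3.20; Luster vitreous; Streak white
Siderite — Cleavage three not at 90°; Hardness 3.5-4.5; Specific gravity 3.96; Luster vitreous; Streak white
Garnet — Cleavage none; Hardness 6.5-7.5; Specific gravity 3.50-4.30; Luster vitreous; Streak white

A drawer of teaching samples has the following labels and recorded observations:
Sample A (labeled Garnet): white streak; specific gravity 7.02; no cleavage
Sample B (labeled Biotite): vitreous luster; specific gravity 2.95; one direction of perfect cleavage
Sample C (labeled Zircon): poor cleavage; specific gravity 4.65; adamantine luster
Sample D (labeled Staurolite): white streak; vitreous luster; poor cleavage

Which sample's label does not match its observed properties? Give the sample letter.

A

Sample A: Garnet has SG 3.50-4.30, but the record shows specific gravity 7.02 — this label is wrong.
Sample B: all recorded properties match Biotite.
Sample C: all recorded properties match Zircon.
Sample D: all recorded properties match Staurolite.
The mislabeled specimen is A.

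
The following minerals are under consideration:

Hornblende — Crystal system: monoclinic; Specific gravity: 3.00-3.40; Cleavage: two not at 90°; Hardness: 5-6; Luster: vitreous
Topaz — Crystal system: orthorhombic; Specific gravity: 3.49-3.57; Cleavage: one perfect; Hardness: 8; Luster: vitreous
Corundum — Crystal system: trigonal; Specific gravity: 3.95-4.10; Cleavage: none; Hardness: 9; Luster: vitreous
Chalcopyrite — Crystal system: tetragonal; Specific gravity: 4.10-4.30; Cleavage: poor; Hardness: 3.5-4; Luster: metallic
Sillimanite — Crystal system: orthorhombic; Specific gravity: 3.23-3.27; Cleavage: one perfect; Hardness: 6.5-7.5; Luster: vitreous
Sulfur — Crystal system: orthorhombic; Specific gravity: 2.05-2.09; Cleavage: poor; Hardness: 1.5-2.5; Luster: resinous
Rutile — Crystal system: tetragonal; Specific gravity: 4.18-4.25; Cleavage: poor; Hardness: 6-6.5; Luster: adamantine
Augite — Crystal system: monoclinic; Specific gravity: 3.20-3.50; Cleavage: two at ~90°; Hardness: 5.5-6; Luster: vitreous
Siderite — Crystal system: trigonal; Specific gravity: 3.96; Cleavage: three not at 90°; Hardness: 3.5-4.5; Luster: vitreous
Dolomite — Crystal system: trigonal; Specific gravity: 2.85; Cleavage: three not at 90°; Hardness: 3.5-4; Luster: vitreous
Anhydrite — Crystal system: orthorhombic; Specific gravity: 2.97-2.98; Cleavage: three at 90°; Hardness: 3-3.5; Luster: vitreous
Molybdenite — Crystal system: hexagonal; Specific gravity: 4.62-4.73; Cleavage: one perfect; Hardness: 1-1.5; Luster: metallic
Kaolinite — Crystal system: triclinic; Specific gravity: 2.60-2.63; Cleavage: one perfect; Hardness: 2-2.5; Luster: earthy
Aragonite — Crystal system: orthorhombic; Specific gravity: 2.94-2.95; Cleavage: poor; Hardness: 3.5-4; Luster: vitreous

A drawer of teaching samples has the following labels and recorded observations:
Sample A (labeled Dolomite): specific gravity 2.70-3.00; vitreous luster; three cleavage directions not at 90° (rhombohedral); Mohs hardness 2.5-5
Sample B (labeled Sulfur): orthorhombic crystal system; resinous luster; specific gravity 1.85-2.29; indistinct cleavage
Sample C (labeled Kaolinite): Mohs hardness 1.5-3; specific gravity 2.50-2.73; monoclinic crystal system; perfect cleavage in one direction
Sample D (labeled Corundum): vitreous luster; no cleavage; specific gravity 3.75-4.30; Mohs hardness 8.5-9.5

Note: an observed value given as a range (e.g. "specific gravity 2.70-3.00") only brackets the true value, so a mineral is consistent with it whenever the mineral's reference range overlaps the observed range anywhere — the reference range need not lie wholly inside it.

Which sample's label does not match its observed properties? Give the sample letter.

C

Sample A: observations are consistent with Dolomite.
Sample B: observations are consistent with Sulfur.
Sample C: monoclinic crystal system is outside the reference for Kaolinite (triclinic system) — mislabeled.
Sample D: observations are consistent with Corundum.
Sample C is the mislabeled one.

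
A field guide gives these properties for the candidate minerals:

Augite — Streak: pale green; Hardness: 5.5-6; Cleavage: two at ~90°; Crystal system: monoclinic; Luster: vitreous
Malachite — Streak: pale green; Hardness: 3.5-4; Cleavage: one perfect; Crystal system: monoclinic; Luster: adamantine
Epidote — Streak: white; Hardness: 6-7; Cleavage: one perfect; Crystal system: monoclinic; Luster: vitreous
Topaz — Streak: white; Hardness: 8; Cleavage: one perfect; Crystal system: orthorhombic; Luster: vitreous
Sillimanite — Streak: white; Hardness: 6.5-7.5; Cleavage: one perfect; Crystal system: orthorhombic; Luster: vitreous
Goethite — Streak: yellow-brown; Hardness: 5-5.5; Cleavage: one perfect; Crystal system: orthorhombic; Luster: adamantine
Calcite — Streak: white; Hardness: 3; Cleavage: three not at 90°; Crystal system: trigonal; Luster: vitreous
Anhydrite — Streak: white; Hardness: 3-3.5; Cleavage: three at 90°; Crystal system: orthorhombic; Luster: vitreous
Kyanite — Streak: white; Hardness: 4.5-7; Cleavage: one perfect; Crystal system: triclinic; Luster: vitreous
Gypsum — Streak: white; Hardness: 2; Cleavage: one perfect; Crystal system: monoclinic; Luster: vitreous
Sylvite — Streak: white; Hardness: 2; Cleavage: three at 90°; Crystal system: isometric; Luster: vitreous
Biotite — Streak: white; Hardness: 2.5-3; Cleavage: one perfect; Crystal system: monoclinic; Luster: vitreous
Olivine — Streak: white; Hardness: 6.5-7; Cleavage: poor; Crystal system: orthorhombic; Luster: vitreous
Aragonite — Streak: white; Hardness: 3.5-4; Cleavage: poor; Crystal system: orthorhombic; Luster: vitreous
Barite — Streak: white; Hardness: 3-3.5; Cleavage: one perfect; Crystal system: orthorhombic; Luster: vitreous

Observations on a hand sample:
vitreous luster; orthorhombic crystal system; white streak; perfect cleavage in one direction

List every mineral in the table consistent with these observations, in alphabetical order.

Barite, Sillimanite, Topaz

Vitreous luster rules out Malachite, Goethite.
Orthorhombic crystal system: only Topaz, Sillimanite, Anhydrite, Olivine, Aragonite, Barite remain.
White streak: consistent with all remaining minerals.
Perfect cleavage in one direction rules out Anhydrite, Olivine, Aragonite.
Remaining candidates: Barite, Sillimanite, Topaz.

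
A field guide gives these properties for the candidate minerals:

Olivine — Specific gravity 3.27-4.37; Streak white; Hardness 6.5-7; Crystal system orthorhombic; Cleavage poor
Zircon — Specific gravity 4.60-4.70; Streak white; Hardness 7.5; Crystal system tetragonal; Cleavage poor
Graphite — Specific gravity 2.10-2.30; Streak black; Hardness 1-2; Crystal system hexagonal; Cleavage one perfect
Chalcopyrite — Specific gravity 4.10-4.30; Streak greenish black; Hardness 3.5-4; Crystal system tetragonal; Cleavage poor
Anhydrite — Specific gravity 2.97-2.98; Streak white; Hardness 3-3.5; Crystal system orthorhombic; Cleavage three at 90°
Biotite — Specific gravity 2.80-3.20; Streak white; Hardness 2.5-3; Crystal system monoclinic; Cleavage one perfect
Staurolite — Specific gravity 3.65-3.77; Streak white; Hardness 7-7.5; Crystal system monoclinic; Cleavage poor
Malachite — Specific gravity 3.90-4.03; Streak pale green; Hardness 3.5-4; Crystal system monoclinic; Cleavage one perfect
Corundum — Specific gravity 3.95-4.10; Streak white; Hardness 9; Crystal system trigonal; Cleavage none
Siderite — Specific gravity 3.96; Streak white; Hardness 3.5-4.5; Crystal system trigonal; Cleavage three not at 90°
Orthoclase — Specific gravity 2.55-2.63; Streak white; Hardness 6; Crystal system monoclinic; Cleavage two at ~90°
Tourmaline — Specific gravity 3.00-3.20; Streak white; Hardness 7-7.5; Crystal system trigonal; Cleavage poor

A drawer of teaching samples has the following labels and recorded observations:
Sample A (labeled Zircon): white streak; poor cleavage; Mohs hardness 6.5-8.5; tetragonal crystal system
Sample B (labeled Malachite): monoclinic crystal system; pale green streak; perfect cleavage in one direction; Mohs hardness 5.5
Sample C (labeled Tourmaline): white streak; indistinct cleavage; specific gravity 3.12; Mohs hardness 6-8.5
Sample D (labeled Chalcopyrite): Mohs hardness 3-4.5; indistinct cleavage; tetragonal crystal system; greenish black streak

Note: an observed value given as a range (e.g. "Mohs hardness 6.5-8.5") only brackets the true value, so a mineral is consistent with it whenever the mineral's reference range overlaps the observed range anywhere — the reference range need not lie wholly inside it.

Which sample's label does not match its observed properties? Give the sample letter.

Sample A: all recorded properties match Zircon.
Sample B: Malachite has hardness 3.5-4, but the record shows Mohs hardness 5.5 — this label is wrong.
Sample C: all recorded properties match Tourmaline.
Sample D: all recorded properties match Chalcopyrite.
The mislabeled specimen is B.

B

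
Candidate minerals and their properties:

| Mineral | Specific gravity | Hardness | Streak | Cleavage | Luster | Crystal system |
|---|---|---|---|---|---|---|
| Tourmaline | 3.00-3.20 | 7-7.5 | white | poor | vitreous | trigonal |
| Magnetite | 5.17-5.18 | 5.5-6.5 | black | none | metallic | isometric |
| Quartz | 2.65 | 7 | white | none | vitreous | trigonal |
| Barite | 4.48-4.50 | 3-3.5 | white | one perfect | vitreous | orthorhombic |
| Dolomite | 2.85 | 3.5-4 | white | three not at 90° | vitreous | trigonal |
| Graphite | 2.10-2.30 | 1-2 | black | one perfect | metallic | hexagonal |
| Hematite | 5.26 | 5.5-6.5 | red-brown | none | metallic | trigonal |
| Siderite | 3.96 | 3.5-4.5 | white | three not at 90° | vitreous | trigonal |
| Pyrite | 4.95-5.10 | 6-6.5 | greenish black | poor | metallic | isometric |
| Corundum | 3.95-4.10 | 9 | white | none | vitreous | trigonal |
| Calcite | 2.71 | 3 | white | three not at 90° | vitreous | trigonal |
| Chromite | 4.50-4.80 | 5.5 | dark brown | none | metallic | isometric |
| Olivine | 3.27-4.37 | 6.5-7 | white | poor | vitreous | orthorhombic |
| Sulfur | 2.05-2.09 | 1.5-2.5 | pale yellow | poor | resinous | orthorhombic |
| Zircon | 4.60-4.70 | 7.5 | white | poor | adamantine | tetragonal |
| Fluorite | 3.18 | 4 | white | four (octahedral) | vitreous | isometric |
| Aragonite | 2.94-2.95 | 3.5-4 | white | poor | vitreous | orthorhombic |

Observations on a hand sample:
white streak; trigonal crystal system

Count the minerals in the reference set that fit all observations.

6

White streak excludes Magnetite, Graphite, Hematite, Pyrite, Chromite, Sulfur.
Trigonal crystal system is inconsistent with Barite, Olivine, Zircon, Fluorite, Aragonite.
Consistent with every observation: Calcite, Corundum, Dolomite, Quartz, Siderite, Tourmaline.
That is 6 minerals.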